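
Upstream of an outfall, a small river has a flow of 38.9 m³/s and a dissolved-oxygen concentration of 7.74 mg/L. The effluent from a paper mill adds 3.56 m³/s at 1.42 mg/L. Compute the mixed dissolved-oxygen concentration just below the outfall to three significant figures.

7.21 mg/L

Flow-weighted mixing: C = (Q_r C_r + Q_w C_w)/(Q_r + Q_w)
= (38.9×7.74 + 3.56×1.42)/(38.9 + 3.56) = 306.1/42.46 = 7.210 mg/L.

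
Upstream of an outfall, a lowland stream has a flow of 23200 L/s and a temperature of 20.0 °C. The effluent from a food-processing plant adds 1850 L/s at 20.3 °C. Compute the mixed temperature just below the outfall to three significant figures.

20.0 °C

Flow-weighted mixing: C = (Q_r C_r + Q_w C_w)/(Q_r + Q_w)
= (23200×20.0 + 1850×20.3)/(23200 + 1850) = 501600/25050 = 20.02 °C.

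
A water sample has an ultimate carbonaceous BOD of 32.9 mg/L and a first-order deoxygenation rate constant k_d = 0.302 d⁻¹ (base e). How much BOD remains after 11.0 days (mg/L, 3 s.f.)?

L ≈ 1.19 mg/L

L_t = L₀ e^(−k_d t) = 32.9 × e^(−0.302×11.0) = 32.9 × 0.03608 = 1.187 mg/L.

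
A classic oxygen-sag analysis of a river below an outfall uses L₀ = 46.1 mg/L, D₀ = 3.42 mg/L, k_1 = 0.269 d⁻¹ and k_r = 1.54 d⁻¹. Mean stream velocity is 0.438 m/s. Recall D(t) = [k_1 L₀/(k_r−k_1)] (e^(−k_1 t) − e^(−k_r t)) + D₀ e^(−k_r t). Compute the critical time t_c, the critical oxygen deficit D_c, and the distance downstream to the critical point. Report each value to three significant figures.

t_c ≈ 1.03 d; D_c ≈ 6.10 mg/L; x_c ≈ 39.1 km

t_c = [1/(k_r−k_1)] ln[(k_r/k_1)(1 − D₀(k_r−k_1)/(k_1 L₀))]
= [1/(1.54−0.269)] ln[(1.54/0.269)(1 − 3.42×1.271/(0.269×46.1))]
= (1/1.271) ln[5.725 × 0.6495] = 0.7868 × ln(3.718) = 0.7868 × 1.313 = 1.033 d.
D_c = (k_1/k_r) L₀ e^(−k_1 t_c) = (0.269/1.54) × 46.1 × e^(−0.269×1.033) = 0.1747 × 46.1 × 0.7573 = 6.099 mg/L.
x_c = v t_c = 0.438 m/s × 1.033 d × 86400 s/d = 39100 m ≈ 39.1 km.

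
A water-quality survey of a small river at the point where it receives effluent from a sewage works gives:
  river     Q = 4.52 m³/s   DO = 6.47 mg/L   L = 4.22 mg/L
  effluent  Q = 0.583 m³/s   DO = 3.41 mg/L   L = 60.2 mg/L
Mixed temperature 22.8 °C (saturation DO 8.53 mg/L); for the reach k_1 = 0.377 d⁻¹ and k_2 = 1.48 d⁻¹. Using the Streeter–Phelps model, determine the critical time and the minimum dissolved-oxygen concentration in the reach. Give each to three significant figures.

Mixed DO = (4.52×6.47 + 0.583×3.41)/(4.52+0.583) = 31.23/5.103 = 6.120 mg/L.
Mixed L₀ = (4.52×4.22 + 0.583×60.2)/(5.103) = 54.17/5.103 = 10.62 mg/L.
Initial deficit D₀ = C_s − DO₀ = 8.53 − 6.120 = 2.410 mg/L.
t_c = (1/1.103) ln[(1.48/0.377)(1 − 2.410×1.103/(0.377×10.62))] = 0.9066 × ln(1.319) = 0.2508 d.
D_c = (0.377/1.48) × 10.62 × e^(−0.377×0.2508) = 0.2547 × 10.62 × 0.9098 = 2.460 mg/L.
Minimum DO = 8.53 − 2.460 = 6.070 mg/L.

t_c ≈ 0.251 d; minimum DO ≈ 6.07 mg/L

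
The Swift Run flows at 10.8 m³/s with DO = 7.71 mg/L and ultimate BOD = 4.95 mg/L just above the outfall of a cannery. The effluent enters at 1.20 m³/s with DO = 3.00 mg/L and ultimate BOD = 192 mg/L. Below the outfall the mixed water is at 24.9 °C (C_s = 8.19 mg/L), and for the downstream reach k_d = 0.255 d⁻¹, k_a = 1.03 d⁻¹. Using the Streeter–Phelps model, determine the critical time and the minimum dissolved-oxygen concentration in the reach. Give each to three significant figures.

t_c ≈ 1.63 d; minimum DO ≈ 4.33 mg/L

Mixed DO = (10.8×7.71 + 1.20×3.00)/(10.8+1.20) = 86.87/12.00 = 7.239 mg/L.
Mixed L₀ = (10.8×4.95 + 1.20×192)/(12.00) = 283.9/12.00 = 23.66 mg/L.
Initial deficit D₀ = C_s − DO₀ = 8.19 − 7.239 = 0.9510 mg/L.
t_c = (1/0.7750) ln[(1.03/0.255)(1 − 0.9510×0.7750/(0.255×23.66))] = 1.290 × ln(3.546) = 1.633 d.
D_c = (0.255/1.03) × 23.66 × e^(−0.255×1.633) = 0.2476 × 23.66 × 0.6594 = 3.862 mg/L.
Minimum DO = 8.19 − 3.862 = 4.328 mg/L.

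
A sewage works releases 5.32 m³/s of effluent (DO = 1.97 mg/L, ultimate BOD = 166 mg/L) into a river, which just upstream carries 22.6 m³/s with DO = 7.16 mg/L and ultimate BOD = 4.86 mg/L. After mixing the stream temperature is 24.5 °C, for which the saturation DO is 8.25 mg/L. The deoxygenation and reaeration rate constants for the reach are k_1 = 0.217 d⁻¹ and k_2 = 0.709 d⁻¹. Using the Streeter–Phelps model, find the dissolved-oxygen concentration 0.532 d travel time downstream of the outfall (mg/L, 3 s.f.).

DO ≈ 3.61 mg/L

Mixed DO = (22.6×7.16 + 5.32×1.97)/(22.6+5.32) = 172.3/27.92 = 6.171 mg/L.
Mixed L₀ = (22.6×4.86 + 5.32×166)/(27.92) = 993.0/27.92 = 35.56 mg/L.
Initial deficit D₀ = C_s − DO₀ = 8.25 − 6.171 = 2.079 mg/L.
D(0.532) = [0.217×35.56/(0.709−0.217)](e^(−0.217×0.532) − e^(−0.709×0.532)) + 2.079 e^(−0.709×0.532)
= 15.69 × (0.8910 − 0.6858) + 2.079 × 0.6858 = 4.644 mg/L.
DO = 8.25 − 4.644 = 3.606 mg/L.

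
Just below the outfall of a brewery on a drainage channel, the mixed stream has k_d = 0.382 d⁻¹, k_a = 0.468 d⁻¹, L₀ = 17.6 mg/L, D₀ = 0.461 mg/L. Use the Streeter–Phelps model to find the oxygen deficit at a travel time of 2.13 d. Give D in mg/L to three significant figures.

k_d L₀/(k_a−k_d) = 0.382×17.6/(0.468−0.382) = 6.723/0.08600 = 78.18 mg/L.
e^(−k_d t) = e^(−0.382×2.130) = 0.4432; e^(−k_a t) = e^(−0.468×2.130) = 0.3690.
D = 78.18 × (0.4432 − 0.3690) + 0.461 × 0.3690 = 5.800 + 0.1701 = 5.970 mg/L.

D ≈ 5.97 mg/L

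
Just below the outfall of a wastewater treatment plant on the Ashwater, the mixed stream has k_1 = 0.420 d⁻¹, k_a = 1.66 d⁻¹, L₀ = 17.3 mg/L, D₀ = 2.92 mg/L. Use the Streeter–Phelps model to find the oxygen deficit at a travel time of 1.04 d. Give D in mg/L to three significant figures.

k_1 L₀/(k_a−k_1) = 0.420×17.3/(1.66−0.420) = 7.266/1.240 = 5.860 mg/L.
e^(−k_1 t) = e^(−0.420×1.040) = 0.6461; e^(−k_a t) = e^(−1.66×1.040) = 0.1779.
D = 5.860 × (0.6461 − 0.1779) + 2.92 × 0.1779 = 2.743 + 0.5195 = 3.263 mg/L.

D ≈ 3.26 mg/L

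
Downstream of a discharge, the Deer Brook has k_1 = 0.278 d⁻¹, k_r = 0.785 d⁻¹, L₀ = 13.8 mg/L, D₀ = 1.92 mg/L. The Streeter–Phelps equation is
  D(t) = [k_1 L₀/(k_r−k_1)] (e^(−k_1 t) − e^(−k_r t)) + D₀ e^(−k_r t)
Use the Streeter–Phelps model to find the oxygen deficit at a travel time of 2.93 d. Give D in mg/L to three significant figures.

k_1 L₀/(k_r−k_1) = 0.278×13.8/(0.785−0.278) = 3.836/0.5070 = 7.567 mg/L.
e^(−k_1 t) = e^(−0.278×2.930) = 0.4428; e^(−k_r t) = e^(−0.785×2.930) = 0.1003.
D = 7.567 × (0.4428 − 0.1003) + 1.92 × 0.1003 = 2.592 + 0.1925 = 2.785 mg/L.

D ≈ 2.78 mg/L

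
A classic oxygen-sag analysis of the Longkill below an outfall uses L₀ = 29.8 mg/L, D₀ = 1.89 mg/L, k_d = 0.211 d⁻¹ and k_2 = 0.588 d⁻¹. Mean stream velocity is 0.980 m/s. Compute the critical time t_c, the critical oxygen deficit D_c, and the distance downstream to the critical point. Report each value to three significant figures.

With k_2/k_d = 2.787 and 1 − D₀(k_2−k_d)/(k_d L₀) = 0.8867,
t_c = ln(2.787 × 0.8867) / (0.588 − 0.211) = ln(2.471) / 0.3770 = 0.9046/0.3770 = 2.399 d.
D_c = (k_d/k_2) L₀ e^(−k_d t_c) = (0.211/0.588) × 29.8 × e^(−0.211×2.399) = 0.3588 × 29.8 × 0.6027 = 6.445 mg/L.
x_c = v t_c = 0.980 m/s × 2.399 d × 86400 s/d = 203200 m ≈ 203 km.

t_c ≈ 2.40 d; D_c ≈ 6.45 mg/L; x_c ≈ 203 km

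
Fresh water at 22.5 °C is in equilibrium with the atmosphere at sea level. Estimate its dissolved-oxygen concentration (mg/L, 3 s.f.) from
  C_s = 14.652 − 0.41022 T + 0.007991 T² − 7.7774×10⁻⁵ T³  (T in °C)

C_s ≈ 8.58 mg/L

C_s = 14.652 − 0.41022×22.5 + 0.007991×22.5² − 7.7774×10⁻⁵×22.5³ = 8.582 mg/L.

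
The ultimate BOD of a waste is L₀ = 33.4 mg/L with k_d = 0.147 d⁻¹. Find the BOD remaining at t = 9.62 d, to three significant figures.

L_t = L₀ e^(−k_d t) = 33.4 × e^(−0.147×9.62) = 33.4 × 0.2431 = 8.121 mg/L.

L ≈ 8.12 mg/L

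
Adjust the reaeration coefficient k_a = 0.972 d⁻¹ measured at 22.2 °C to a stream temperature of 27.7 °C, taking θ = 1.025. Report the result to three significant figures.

k_a ≈ 1.11 d⁻¹

k_a(T₂) = k_a(T₁) · θ^(T₂−T₁) = 0.972 × 1.025^(27.7−22.2)
= 0.972 × 1.025^5.50 = 0.972 × 1.145 = 1.113 d⁻¹.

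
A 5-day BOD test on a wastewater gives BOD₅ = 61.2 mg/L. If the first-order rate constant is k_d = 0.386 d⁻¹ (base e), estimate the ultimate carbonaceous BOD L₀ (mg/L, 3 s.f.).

BOD₅ = L₀(1 − e^(−5k_d)) ⇒ L₀ = BOD₅ / (1 − e^(−5×0.386))
= 61.2 / (1 − 0.1451) = 61.2 / 0.8549 = 71.59 mg/L.

L₀ ≈ 71.6 mg/L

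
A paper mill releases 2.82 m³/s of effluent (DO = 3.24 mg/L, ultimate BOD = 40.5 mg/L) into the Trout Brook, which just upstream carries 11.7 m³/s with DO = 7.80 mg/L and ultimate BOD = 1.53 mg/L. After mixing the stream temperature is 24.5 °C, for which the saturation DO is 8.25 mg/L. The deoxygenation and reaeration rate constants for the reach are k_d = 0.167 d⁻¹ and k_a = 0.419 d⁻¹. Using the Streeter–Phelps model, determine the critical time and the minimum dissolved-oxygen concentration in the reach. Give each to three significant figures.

Mixed DO = (11.7×7.80 + 2.82×3.24)/(11.7+2.82) = 100.4/14.52 = 6.914 mg/L.
Mixed L₀ = (11.7×1.53 + 2.82×40.5)/(14.52) = 132.1/14.52 = 9.099 mg/L.
Initial deficit D₀ = C_s − DO₀ = 8.25 − 6.914 = 1.336 mg/L.
t_c = (1/0.2520) ln[(0.419/0.167)(1 − 1.336×0.2520/(0.167×9.099))] = 3.968 × ln(1.953) = 2.657 d.
D_c = (0.167/0.419) × 9.099 × e^(−0.167×2.657) = 0.3986 × 9.099 × 0.6417 = 2.327 mg/L.
Minimum DO = 8.25 − 2.327 = 5.923 mg/L.

t_c ≈ 2.66 d; minimum DO ≈ 5.92 mg/L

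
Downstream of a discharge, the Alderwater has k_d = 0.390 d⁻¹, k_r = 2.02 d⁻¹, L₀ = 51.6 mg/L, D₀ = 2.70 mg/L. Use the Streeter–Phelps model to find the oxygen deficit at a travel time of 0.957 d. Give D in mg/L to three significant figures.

k_d L₀/(k_r−k_d) = 0.390×51.6/(2.02−0.390) = 20.12/1.630 = 12.35 mg/L.
e^(−k_d t) = e^(−0.390×0.9570) = 0.6885; e^(−k_r t) = e^(−2.02×0.9570) = 0.1447.
D = 12.35 × (0.6885 − 0.1447) + 2.70 × 0.1447 = 6.714 + 0.3907 = 7.105 mg/L.

D ≈ 7.10 mg/L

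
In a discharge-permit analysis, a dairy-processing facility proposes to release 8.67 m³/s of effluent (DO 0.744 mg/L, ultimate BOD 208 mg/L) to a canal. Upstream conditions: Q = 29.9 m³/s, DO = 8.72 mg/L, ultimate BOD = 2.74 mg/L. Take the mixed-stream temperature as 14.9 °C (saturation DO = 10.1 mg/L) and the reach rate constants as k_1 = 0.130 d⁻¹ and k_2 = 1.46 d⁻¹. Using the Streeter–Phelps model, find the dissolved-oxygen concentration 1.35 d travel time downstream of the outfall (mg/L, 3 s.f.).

DO ≈ 6.31 mg/L

Mixed DO = (29.9×8.72 + 8.67×0.744)/(29.9+8.67) = 267.2/38.57 = 6.927 mg/L.
Mixed L₀ = (29.9×2.74 + 8.67×208)/(38.57) = 1885/38.57 = 48.88 mg/L.
Initial deficit D₀ = C_s − DO₀ = 10.1 − 6.927 = 3.173 mg/L.
D(1.35) = [0.130×48.88/(1.46−0.130)](e^(−0.130×1.35) − e^(−1.46×1.35)) + 3.173 e^(−1.46×1.35)
= 4.778 × (0.8390 − 0.1393) + 3.173 × 0.1393 = 3.785 mg/L.
DO = 10.1 − 3.785 = 6.315 mg/L.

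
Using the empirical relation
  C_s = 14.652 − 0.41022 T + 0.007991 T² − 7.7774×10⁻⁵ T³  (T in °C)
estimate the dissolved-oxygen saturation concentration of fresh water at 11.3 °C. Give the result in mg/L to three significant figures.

C_s ≈ 10.9 mg/L

C_s = 14.652 − 0.41022×11.3 + 0.007991×11.3² − 7.7774×10⁻⁵×11.3³ = 10.92 mg/L.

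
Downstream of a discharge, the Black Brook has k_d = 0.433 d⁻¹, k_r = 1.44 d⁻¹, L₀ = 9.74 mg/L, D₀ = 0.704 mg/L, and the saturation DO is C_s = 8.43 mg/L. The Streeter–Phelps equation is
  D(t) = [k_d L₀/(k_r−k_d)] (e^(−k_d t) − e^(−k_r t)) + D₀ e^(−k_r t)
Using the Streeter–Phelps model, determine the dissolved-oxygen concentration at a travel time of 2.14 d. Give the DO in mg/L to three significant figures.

DO ≈ 6.93 mg/L

k_d L₀/(k_r−k_d) = 0.433×9.74/(1.44−0.433) = 4.217/1.007 = 4.188 mg/L.
e^(−k_d t) = e^(−0.433×2.140) = 0.3959; e^(−k_r t) = e^(−1.44×2.140) = 0.04589.
D = 4.188 × (0.3959 − 0.04589) + 0.704 × 0.04589 = 1.466 + 0.03230 = 1.498 mg/L.
DO = C_s − D = 8.43 − 1.498 = 6.932 mg/L.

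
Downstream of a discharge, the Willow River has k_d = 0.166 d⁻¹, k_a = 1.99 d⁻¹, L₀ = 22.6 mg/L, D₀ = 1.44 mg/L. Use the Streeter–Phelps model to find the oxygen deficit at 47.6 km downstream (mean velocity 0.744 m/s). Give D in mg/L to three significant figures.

D ≈ 1.68 mg/L

Travel time t = x/v = 47.6 km / (0.744 m/s) = 47600 m / 0.744 m/s = 63980 s = 0.7405 d.
k_d L₀/(k_a−k_d) = 0.166×22.6/(1.99−0.166) = 3.752/1.824 = 2.057 mg/L.
e^(−k_d t) = e^(−0.166×0.7405) = 0.8843; e^(−k_a t) = e^(−1.99×0.7405) = 0.2291.
D = 2.057 × (0.8843 − 0.2291) + 1.44 × 0.2291 = 1.348 + 0.3299 = 1.678 mg/L.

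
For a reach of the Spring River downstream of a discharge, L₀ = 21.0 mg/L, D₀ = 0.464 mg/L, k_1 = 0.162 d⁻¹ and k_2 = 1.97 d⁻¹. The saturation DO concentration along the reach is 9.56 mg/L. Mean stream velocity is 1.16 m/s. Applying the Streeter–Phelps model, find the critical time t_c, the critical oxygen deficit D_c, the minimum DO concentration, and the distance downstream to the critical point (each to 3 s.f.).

t_c ≈ 1.23 d; D_c ≈ 1.42 mg/L; min DO ≈ 8.14 mg/L; x_c ≈ 123 km

t_c = [1/(k_2−k_1)] ln[(k_2/k_1)(1 − D₀(k_2−k_1)/(k_1 L₀))]
= [1/(1.97−0.162)] ln[(1.97/0.162)(1 − 0.464×1.808/(0.162×21.0))]
= (1/1.808) ln[12.16 × 0.7534] = 0.5531 × ln(9.162) = 0.5531 × 2.215 = 1.225 d.
L(t_c) = L₀ e^(−k_1 t_c) = 21.0 × 0.8200 = 17.22 mg/L, and at the critical point k_2 D_c = k_1 L, so D_c = (0.162/1.97) × 17.22 = 1.416 mg/L.
Minimum DO = C_s − D_c = 9.56 − 1.416 = 8.144 mg/L.
x_c = v t_c = 1.16 m/s × 1.225 d × 86400 s/d = 122800 m ≈ 123 km.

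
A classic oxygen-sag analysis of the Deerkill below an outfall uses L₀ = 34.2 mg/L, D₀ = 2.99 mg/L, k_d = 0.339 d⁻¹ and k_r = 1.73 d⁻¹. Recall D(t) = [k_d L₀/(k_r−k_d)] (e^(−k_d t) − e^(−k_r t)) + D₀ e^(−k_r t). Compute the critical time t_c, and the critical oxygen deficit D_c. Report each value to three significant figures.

t_c = [1/(k_r−k_d)] ln[(k_r/k_d)(1 − D₀(k_r−k_d)/(k_d L₀))]
= [1/(1.73−0.339)] ln[(1.73/0.339)(1 − 2.99×1.391/(0.339×34.2))]
= (1/1.391) ln[5.103 × 0.6413] = 0.7189 × ln(3.273) = 0.7189 × 1.186 = 0.8523 d.
D_c = (k_d/k_r) L₀ e^(−k_d t_c) = (0.339/1.73) × 34.2 × e^(−0.339×0.8523) = 0.1960 × 34.2 × 0.7491 = 5.020 mg/L.

t_c ≈ 0.852 d; D_c ≈ 5.02 mg/L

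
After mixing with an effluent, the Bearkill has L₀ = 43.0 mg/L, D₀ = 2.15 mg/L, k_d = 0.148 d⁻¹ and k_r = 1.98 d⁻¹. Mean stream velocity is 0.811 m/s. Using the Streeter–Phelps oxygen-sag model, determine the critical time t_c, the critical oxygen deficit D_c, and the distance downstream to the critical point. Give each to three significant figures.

At the critical point dD/dt = 0, so k_d L₀ e^(−k_d t) = k_r D. Substituting D(t) from the Streeter–Phelps equation and solving for t gives
t_c = ln[(k_r/k_d)(1 − D₀(k_r−k_d)/(k_d L₀))] / (k_r−k_d).
Here k_r−k_d = 1.832 d⁻¹ and 1 − D₀(k_r−k_d)/(k_d L₀) = 1 − 2.15×1.832/(0.148×43.0) = 0.3811, so
t_c = ln(13.38 × 0.3811) / 1.832 = 1.629 / 1.832 = 0.8891 d.
D_c = (k_d/k_r) L₀ e^(−k_d t_c) = (0.148/1.98) × 43.0 × e^(−0.148×0.8891) = 0.07475 × 43.0 × 0.8767 = 2.818 mg/L.
x_c = v t_c = 0.811 m/s × 0.8891 d × 86400 s/d = 62300 m ≈ 62.3 km.

t_c ≈ 0.889 d; D_c ≈ 2.82 mg/L; x_c ≈ 62.3 km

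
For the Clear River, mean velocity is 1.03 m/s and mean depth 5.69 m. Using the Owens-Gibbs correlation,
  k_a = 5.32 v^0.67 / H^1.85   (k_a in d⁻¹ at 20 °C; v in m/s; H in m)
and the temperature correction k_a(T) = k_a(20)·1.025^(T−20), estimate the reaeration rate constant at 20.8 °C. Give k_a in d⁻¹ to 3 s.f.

k_a(20) = 5.32 × 1.03^0.67 / 5.69^1.85 = 5.32 × 1.020 / 24.94 = 0.2175 d⁻¹.
k_a(20.8) = 0.2175 × 1.025^(20.8−20) = 0.2175 × 1.020 = 0.2219 d⁻¹.

k_a ≈ 0.222 d⁻¹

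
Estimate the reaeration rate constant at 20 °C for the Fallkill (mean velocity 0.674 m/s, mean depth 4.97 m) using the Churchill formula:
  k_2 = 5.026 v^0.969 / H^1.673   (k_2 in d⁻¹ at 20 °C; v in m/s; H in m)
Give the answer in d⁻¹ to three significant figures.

k_2 ≈ 0.235 d⁻¹

k_2 = 5.026 × 0.674^0.969 / 4.97^1.673 = 5.026 × 0.6823 / 14.62 = 0.2345 d⁻¹.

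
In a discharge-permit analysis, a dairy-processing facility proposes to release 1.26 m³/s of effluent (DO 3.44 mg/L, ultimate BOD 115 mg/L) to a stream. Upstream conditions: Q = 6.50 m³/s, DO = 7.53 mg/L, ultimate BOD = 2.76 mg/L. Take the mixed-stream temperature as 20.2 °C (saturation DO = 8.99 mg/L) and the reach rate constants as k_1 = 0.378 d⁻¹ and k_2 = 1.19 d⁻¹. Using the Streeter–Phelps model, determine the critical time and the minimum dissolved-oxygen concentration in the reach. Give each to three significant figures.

t_c ≈ 1.11 d; minimum DO ≈ 4.61 mg/L

Mixed DO = (6.50×7.53 + 1.26×3.44)/(6.50+1.26) = 53.28/7.760 = 6.866 mg/L.
Mixed L₀ = (6.50×2.76 + 1.26×115)/(7.760) = 162.8/7.760 = 20.98 mg/L.
Initial deficit D₀ = C_s − DO₀ = 8.99 − 6.866 = 2.124 mg/L.
t_c = (1/0.8120) ln[(1.19/0.378)(1 − 2.124×0.8120/(0.378×20.98))] = 1.232 × ln(2.464) = 1.110 d.
D_c = (0.378/1.19) × 20.98 × e^(−0.378×1.110) = 0.3176 × 20.98 × 0.6572 = 4.381 mg/L.
Minimum DO = 8.99 − 4.381 = 4.609 mg/L.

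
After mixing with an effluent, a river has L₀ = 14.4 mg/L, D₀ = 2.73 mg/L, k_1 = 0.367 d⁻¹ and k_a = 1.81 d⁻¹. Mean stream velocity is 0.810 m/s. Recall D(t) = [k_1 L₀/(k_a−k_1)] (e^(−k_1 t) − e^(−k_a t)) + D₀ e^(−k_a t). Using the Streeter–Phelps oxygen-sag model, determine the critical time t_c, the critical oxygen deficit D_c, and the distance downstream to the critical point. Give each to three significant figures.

t_c ≈ 0.158 d; D_c ≈ 2.76 mg/L; x_c ≈ 11.0 km

With k_a/k_1 = 4.932 and 1 − D₀(k_a−k_1)/(k_1 L₀) = 0.2546,
t_c = ln(4.932 × 0.2546) / (1.81 − 0.367) = ln(1.256) / 1.443 = 0.2276/1.443 = 0.1577 d.
L(t_c) = L₀ e^(−k_1 t_c) = 14.4 × 0.9438 = 13.59 mg/L, and at the critical point k_a D_c = k_1 L, so D_c = (0.367/1.81) × 13.59 = 2.756 mg/L.
x_c = v t_c = 0.810 m/s × 0.1577 d × 86400 s/d = 11040 m ≈ 11.0 km.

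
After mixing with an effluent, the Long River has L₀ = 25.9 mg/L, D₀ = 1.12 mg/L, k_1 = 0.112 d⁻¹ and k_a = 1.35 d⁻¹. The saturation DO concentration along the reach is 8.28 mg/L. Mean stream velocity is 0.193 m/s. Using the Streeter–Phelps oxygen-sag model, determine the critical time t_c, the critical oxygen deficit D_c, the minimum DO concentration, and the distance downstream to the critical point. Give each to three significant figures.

t_c = [1/(k_a−k_1)] ln[(k_a/k_1)(1 − D₀(k_a−k_1)/(k_1 L₀))]
= [1/(1.35−0.112)] ln[(1.35/0.112)(1 − 1.12×1.238/(0.112×25.9))]
= (1/1.238) ln[12.05 × 0.5220] = 0.8078 × ln(6.292) = 0.8078 × 1.839 = 1.486 d.
L(t_c) = L₀ e^(−k_1 t_c) = 25.9 × 0.8467 = 21.93 mg/L, and at the critical point k_a D_c = k_1 L, so D_c = (0.112/1.35) × 21.93 = 1.819 mg/L.
Minimum DO = C_s − D_c = 8.28 − 1.819 = 6.461 mg/L.
x_c = v t_c = 0.193 m/s × 1.486 d × 86400 s/d = 24770 m ≈ 24.8 km.

t_c ≈ 1.49 d; D_c ≈ 1.82 mg/L; min DO ≈ 6.46 mg/L; x_c ≈ 24.8 km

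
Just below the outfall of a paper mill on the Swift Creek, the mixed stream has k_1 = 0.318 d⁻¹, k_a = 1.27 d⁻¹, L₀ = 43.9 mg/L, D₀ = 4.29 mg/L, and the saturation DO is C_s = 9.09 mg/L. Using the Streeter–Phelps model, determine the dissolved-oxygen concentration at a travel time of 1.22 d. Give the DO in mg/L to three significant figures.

k_1 L₀/(k_a−k_1) = 0.318×43.9/(1.27−0.318) = 13.96/0.9520 = 14.66 mg/L.
e^(−k_1 t) = e^(−0.318×1.220) = 0.6784; e^(−k_a t) = e^(−1.27×1.220) = 0.2124.
D = 14.66 × (0.6784 − 0.2124) + 4.29 × 0.2124 = 6.834 + 0.9111 = 7.745 mg/L.
DO = C_s − D = 9.09 − 7.745 = 1.345 mg/L.

DO ≈ 1.34 mg/L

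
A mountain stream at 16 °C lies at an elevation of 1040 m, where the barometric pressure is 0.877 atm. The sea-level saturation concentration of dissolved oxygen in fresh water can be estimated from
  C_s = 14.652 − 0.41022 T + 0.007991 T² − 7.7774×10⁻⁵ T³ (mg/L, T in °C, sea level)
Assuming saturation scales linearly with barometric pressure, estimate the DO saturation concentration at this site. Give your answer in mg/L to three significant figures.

C_s ≈ 8.61 mg/L

At sea level: C_s = 14.652 − 0.41022×16 + 0.007991×16² − 7.7774×10⁻⁵×16³ = 9.816 mg/L.
Pressure correction: C_s' = 9.816 × 0.877 = 8.608 mg/L.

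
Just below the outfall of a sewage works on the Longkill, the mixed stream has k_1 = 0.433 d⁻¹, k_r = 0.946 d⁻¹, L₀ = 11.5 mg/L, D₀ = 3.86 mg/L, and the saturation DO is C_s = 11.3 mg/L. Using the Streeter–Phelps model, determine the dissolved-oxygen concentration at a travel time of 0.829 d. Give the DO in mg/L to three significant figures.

DO ≈ 7.19 mg/L

k_1 L₀/(k_r−k_1) = 0.433×11.5/(0.946−0.433) = 4.979/0.5130 = 9.707 mg/L.
e^(−k_1 t) = e^(−0.433×0.8290) = 0.6984; e^(−k_r t) = e^(−0.946×0.8290) = 0.4565.
D = 9.707 × (0.6984 − 0.4565) + 3.86 × 0.4565 = 2.348 + 1.762 = 4.110 mg/L.
DO = C_s − D = 11.3 − 4.110 = 7.190 mg/L.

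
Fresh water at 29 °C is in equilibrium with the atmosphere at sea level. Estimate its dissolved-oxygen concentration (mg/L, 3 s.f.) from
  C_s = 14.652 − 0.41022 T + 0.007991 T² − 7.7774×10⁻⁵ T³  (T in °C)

C_s ≈ 7.58 mg/L

C_s = 14.652 − 0.41022×29 + 0.007991×29² − 7.7774×10⁻⁵×29³ = 7.579 mg/L.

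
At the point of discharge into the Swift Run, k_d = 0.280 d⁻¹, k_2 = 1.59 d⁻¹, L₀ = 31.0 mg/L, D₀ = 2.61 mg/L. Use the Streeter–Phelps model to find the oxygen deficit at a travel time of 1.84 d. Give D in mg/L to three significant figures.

k_d L₀/(k_2−k_d) = 0.280×31.0/(1.59−0.280) = 8.680/1.310 = 6.626 mg/L.
e^(−k_d t) = e^(−0.280×1.840) = 0.5974; e^(−k_2 t) = e^(−1.59×1.840) = 0.05363.
D = 6.626 × (0.5974 − 0.05363) + 2.61 × 0.05363 = 3.603 + 0.1400 = 3.743 mg/L.

D ≈ 3.74 mg/L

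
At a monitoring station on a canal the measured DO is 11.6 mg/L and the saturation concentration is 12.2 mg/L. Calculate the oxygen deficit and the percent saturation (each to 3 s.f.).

D ≈ 0.600 mg/L; 95.1 % saturation

D = C_s − C = 12.2 − 11.6 = 0.600 mg/L.
% saturation = 11.6/12.2 × 100 = 95.1 %.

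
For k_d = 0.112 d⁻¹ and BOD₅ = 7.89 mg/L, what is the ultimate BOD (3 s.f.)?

BOD₅ = L₀(1 − e^(−5k_d)) ⇒ L₀ = BOD₅ / (1 − e^(−5×0.112))
= 7.89 / (1 − 0.5712) = 7.89 / 0.4288 = 18.40 mg/L.

L₀ ≈ 18.4 mg/L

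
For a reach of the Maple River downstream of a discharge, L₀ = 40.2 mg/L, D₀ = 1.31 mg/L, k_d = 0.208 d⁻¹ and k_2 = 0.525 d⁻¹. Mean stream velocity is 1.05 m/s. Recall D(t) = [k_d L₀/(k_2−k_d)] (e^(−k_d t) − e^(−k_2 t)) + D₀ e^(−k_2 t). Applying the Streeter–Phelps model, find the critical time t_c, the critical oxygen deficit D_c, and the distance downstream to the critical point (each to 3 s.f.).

With k_2/k_d = 2.524 and 1 − D₀(k_2−k_d)/(k_d L₀) = 0.9503,
t_c = ln(2.524 × 0.9503) / (0.525 − 0.208) = ln(2.399) / 0.3170 = 0.8749/0.3170 = 2.760 d.
L(t_c) = L₀ e^(−k_d t_c) = 40.2 × 0.5632 = 22.64 mg/L, and at the critical point k_2 D_c = k_d L, so D_c = (0.208/0.525) × 22.64 = 8.970 mg/L.
x_c = v t_c = 1.05 m/s × 2.760 d × 86400 s/d = 250400 m ≈ 250 km.

t_c ≈ 2.76 d; D_c ≈ 8.97 mg/L; x_c ≈ 250 km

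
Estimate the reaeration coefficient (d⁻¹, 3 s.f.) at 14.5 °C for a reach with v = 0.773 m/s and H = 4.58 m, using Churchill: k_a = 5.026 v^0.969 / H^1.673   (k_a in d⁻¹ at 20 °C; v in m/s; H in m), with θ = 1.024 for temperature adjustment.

k_a(20) = 5.026 × 0.773^0.969 / 4.58^1.673 = 5.026 × 0.7792 / 12.75 = 0.3071 d⁻¹.
k_a(14.5) = 0.3071 × 1.024^(14.5−20) = 0.3071 × 0.8777 = 0.2695 d⁻¹.

k_a ≈ 0.270 d⁻¹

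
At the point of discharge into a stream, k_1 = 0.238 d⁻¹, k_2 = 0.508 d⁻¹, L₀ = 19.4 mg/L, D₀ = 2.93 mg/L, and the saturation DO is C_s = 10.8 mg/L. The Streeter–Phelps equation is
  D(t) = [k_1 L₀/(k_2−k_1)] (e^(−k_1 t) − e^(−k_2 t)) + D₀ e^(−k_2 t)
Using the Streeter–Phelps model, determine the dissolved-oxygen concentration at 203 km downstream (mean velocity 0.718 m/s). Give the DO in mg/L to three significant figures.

DO ≈ 5.64 mg/L

Travel time t = x/v = 203 km / (0.718 m/s) = 203000 m / 0.718 m/s = 282700 s = 3.272 d.
k_1 L₀/(k_2−k_1) = 0.238×19.4/(0.508−0.238) = 4.617/0.2700 = 17.10 mg/L.
e^(−k_1 t) = e^(−0.238×3.272) = 0.4589; e^(−k_2 t) = e^(−0.508×3.272) = 0.1897.
D = 17.10 × (0.4589 − 0.1897) + 2.93 × 0.1897 = 4.604 + 0.5558 = 5.160 mg/L.
DO = C_s − D = 10.8 − 5.160 = 5.640 mg/L.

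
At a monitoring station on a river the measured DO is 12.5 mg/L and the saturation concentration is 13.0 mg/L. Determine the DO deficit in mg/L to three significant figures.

D = C_s − C = 13.0 − 12.5 = 0.500 mg/L.

D ≈ 0.500 mg/L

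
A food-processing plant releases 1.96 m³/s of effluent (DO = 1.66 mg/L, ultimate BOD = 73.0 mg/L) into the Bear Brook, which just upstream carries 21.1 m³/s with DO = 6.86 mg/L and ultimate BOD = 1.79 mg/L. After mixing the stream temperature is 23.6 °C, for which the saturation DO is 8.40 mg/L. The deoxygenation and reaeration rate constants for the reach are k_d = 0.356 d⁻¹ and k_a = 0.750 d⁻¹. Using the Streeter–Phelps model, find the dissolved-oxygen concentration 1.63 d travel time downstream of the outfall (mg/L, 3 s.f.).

Mixed DO = (21.1×6.86 + 1.96×1.66)/(21.1+1.96) = 148.0/23.06 = 6.418 mg/L.
Mixed L₀ = (21.1×1.79 + 1.96×73.0)/(23.06) = 180.8/23.06 = 7.843 mg/L.
Initial deficit D₀ = C_s − DO₀ = 8.40 − 6.418 = 1.982 mg/L.
D(1.63) = [0.356×7.843/(0.750−0.356)](e^(−0.356×1.63) − e^(−0.750×1.63)) + 1.982 e^(−0.750×1.63)
= 7.086 × (0.5597 − 0.2945) + 1.982 × 0.2945 = 2.463 mg/L.
DO = 8.40 − 2.463 = 5.937 mg/L.

DO ≈ 5.94 mg/L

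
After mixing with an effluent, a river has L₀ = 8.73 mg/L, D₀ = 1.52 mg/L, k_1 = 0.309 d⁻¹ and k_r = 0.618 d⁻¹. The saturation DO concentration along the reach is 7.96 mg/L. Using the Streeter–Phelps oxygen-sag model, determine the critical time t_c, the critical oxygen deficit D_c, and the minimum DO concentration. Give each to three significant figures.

t_c ≈ 1.62 d; D_c ≈ 2.64 mg/L; min DO ≈ 5.32 mg/L

t_c = [1/(k_r−k_1)] ln[(k_r/k_1)(1 − D₀(k_r−k_1)/(k_1 L₀))]
= [1/(0.618−0.309)] ln[(0.618/0.309)(1 − 1.52×0.3090/(0.309×8.73))]
= (1/0.3090) ln[2.000 × 0.8259] = 3.236 × ln(1.652) = 3.236 × 0.5019 = 1.624 d.
D_c = (k_1/k_r) L₀ e^(−k_1 t_c) = (0.309/0.618) × 8.73 × e^(−0.309×1.624) = 0.5000 × 8.73 × 0.6054 = 2.643 mg/L.
Minimum DO = C_s − D_c = 7.96 − 2.643 = 5.317 mg/L.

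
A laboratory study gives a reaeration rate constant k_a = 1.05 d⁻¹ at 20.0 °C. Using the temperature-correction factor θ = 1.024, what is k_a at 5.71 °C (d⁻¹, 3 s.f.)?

k_a ≈ 0.748 d⁻¹

k_a(T₂) = k_a(T₁) · θ^(T₂−T₁) = 1.05 × 1.024^(5.71−20.0)
= 1.05 × 1.024^-14.3 = 1.05 × 0.7125 = 0.7482 d⁻¹.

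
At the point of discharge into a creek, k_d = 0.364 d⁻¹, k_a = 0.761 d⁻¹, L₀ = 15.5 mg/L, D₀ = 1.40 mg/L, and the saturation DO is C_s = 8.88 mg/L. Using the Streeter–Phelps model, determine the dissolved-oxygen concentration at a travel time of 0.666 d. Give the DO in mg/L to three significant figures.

k_d L₀/(k_a−k_d) = 0.364×15.5/(0.761−0.364) = 5.642/0.3970 = 14.21 mg/L.
e^(−k_d t) = e^(−0.364×0.6660) = 0.7847; e^(−k_a t) = e^(−0.761×0.6660) = 0.6024.
D = 14.21 × (0.7847 − 0.6024) + 1.40 × 0.6024 = 2.591 + 0.8434 = 3.434 mg/L.
DO = C_s − D = 8.88 − 3.434 = 5.446 mg/L.

DO ≈ 5.45 mg/L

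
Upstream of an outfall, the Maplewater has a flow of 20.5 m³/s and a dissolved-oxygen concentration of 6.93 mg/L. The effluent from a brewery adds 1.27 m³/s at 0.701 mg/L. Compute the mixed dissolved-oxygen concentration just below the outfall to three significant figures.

Flow-weighted mixing: C = (Q_r C_r + Q_w C_w)/(Q_r + Q_w)
= (20.5×6.93 + 1.27×0.701)/(20.5 + 1.27) = 143.0/21.77 = 6.567 mg/L.

6.57 mg/L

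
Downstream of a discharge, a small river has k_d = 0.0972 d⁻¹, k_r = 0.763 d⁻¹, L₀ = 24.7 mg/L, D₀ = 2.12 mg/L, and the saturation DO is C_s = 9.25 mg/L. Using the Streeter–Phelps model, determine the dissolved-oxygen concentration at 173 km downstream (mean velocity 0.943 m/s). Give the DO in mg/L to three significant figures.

DO ≈ 6.61 mg/L

Travel time t = x/v = 173 km / (0.943 m/s) = 173000 m / 0.943 m/s = 183500 s = 2.123 d.
k_d L₀/(k_r−k_d) = 0.0972×24.7/(0.763−0.0972) = 2.401/0.6658 = 3.606 mg/L.
e^(−k_d t) = e^(−0.0972×2.123) = 0.8135; e^(−k_r t) = e^(−0.763×2.123) = 0.1979.
D = 3.606 × (0.8135 − 0.1979) + 2.12 × 0.1979 = 2.220 + 0.4195 = 2.639 mg/L.
DO = C_s − D = 9.25 − 2.639 = 6.611 mg/L.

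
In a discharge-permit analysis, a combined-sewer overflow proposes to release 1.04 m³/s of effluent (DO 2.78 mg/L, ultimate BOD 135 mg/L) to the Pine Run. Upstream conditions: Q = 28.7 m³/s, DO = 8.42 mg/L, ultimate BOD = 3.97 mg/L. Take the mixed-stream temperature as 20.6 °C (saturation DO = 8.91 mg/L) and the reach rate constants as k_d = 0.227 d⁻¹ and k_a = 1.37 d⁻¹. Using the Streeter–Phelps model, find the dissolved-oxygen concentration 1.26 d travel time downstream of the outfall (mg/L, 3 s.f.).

Mixed DO = (28.7×8.42 + 1.04×2.78)/(28.7+1.04) = 244.5/29.74 = 8.223 mg/L.
Mixed L₀ = (28.7×3.97 + 1.04×135)/(29.74) = 254.3/29.74 = 8.552 mg/L.
Initial deficit D₀ = C_s − DO₀ = 8.91 − 8.223 = 0.6872 mg/L.
D(1.26) = [0.227×8.552/(1.37−0.227)](e^(−0.227×1.26) − e^(−1.37×1.26)) + 0.6872 e^(−1.37×1.26)
= 1.698 × (0.7512 − 0.1780) + 0.6872 × 0.1780 = 1.096 mg/L.
DO = 8.91 − 1.096 = 7.814 mg/L.

DO ≈ 7.81 mg/L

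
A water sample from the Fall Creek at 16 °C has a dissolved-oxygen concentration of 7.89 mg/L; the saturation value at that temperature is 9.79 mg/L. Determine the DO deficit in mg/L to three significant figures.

D = C_s − C = 9.79 − 7.89 = 1.90 mg/L.

D ≈ 1.90 mg/L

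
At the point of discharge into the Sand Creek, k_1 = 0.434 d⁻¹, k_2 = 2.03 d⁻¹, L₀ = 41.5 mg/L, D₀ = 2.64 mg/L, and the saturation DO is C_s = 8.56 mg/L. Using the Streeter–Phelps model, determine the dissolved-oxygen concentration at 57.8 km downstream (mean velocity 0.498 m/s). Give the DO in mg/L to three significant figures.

DO ≈ 2.83 mg/L

Travel time t = x/v = 57.8 km / (0.498 m/s) = 57800 m / 0.498 m/s = 116100 s = 1.343 d.
k_1 L₀/(k_2−k_1) = 0.434×41.5/(2.03−0.434) = 18.01/1.596 = 11.29 mg/L.
e^(−k_1 t) = e^(−0.434×1.343) = 0.5582; e^(−k_2 t) = e^(−2.03×1.343) = 0.06542.
D = 11.29 × (0.5582 − 0.06542) + 2.64 × 0.06542 = 5.561 + 0.1727 = 5.734 mg/L.
DO = C_s − D = 8.56 − 5.734 = 2.826 mg/L.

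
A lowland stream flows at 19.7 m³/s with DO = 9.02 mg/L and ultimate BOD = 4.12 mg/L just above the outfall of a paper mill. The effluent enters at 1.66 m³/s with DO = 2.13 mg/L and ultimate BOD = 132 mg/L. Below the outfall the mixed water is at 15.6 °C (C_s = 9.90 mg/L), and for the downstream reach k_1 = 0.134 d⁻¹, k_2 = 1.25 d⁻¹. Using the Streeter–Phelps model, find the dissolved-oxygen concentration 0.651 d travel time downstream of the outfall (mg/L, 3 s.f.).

DO ≈ 8.47 mg/L

Mixed DO = (19.7×9.02 + 1.66×2.13)/(19.7+1.66) = 181.2/21.36 = 8.485 mg/L.
Mixed L₀ = (19.7×4.12 + 1.66×132)/(21.36) = 300.3/21.36 = 14.06 mg/L.
Initial deficit D₀ = C_s − DO₀ = 9.90 − 8.485 = 1.415 mg/L.
D(0.651) = [0.134×14.06/(1.25−0.134)](e^(−0.134×0.651) − e^(−1.25×0.651)) + 1.415 e^(−1.25×0.651)
= 1.688 × (0.9165 − 0.4432) + 1.415 × 0.4432 = 1.426 mg/L.
DO = 9.90 − 1.426 = 8.474 mg/L.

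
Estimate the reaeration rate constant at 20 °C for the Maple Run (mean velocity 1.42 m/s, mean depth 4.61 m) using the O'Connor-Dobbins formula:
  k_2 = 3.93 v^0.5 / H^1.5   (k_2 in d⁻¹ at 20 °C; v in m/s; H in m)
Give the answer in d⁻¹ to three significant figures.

k_2 = 3.93 × 1.42^0.5 / 4.61^1.5 = 3.93 × 1.192 / 9.898 = 0.4731 d⁻¹.

k_2 ≈ 0.473 d⁻¹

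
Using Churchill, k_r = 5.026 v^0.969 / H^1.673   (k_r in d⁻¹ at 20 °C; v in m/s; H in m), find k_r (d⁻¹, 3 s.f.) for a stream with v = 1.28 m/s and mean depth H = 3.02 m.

k_r = 5.026 × 1.28^0.969 / 3.02^1.673 = 5.026 × 1.270 / 6.354 = 1.005 d⁻¹.

k_r ≈ 1.00 d⁻¹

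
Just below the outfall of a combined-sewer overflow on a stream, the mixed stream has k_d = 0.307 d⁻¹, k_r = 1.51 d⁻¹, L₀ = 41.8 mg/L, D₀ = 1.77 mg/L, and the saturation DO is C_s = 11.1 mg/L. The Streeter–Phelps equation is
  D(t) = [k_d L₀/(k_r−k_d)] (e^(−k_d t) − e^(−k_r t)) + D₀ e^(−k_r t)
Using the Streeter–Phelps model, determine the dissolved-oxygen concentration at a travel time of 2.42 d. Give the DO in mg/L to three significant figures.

k_d L₀/(k_r−k_d) = 0.307×41.8/(1.51−0.307) = 12.83/1.203 = 10.67 mg/L.
e^(−k_d t) = e^(−0.307×2.420) = 0.4757; e^(−k_r t) = e^(−1.51×2.420) = 0.02588.
D = 10.67 × (0.4757 − 0.02588) + 1.77 × 0.02588 = 4.798 + 0.04581 = 4.844 mg/L.
DO = C_s − D = 11.1 − 4.844 = 6.256 mg/L.

DO ≈ 6.26 mg/L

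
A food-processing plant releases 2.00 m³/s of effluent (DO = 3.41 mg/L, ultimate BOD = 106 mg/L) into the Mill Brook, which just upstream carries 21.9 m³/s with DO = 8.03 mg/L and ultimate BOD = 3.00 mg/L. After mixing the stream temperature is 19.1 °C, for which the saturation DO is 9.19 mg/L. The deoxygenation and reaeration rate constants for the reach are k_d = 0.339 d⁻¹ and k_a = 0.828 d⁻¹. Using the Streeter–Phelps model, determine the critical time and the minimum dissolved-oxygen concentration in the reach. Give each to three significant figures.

Mixed DO = (21.9×8.03 + 2.00×3.41)/(21.9+2.00) = 182.7/23.90 = 7.643 mg/L.
Mixed L₀ = (21.9×3.00 + 2.00×106)/(23.90) = 277.7/23.90 = 11.62 mg/L.
Initial deficit D₀ = C_s − DO₀ = 9.19 − 7.643 = 1.547 mg/L.
t_c = (1/0.4890) ln[(0.828/0.339)(1 − 1.547×0.4890/(0.339×11.62))] = 2.045 × ln(1.974) = 1.390 d.
D_c = (0.339/0.828) × 11.62 × e^(−0.339×1.390) = 0.4094 × 11.62 × 0.6242 = 2.969 mg/L.
Minimum DO = 9.19 − 2.969 = 6.221 mg/L.

t_c ≈ 1.39 d; minimum DO ≈ 6.22 mg/L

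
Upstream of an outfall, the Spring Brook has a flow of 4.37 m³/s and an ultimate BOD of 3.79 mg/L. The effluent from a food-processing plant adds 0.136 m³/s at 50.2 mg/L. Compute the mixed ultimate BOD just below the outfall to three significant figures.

Flow-weighted mixing: C = (Q_r C_r + Q_w C_w)/(Q_r + Q_w)
= (4.37×3.79 + 0.136×50.2)/(4.37 + 0.136) = 23.39/4.506 = 5.191 mg/L.

5.19 mg/L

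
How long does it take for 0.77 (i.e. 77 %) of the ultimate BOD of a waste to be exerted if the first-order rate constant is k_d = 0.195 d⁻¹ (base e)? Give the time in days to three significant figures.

y/L₀ = 1 − e^(−k_d t) = 0.77 ⇒ e^(−k_d t) = 0.230
t = −ln(0.230) / 0.195 = 1.470 / 0.195 = 7.537 d.

t ≈ 7.54 d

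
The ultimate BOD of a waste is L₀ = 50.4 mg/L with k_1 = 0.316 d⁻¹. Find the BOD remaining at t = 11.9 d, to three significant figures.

L_t = L₀ e^(−k_1 t) = 50.4 × e^(−0.316×11.9) = 50.4 × 0.02327 = 1.173 mg/L.

L ≈ 1.17 mg/L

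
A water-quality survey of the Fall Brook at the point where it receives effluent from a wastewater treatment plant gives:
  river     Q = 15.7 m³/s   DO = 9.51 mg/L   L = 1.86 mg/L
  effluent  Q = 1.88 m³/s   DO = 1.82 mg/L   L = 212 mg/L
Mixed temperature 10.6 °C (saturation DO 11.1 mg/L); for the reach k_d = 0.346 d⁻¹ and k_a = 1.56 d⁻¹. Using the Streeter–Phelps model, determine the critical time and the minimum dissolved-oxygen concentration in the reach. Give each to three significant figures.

t_c ≈ 0.888 d; minimum DO ≈ 7.13 mg/L

Mixed DO = (15.7×9.51 + 1.88×1.82)/(15.7+1.88) = 152.7/17.58 = 8.688 mg/L.
Mixed L₀ = (15.7×1.86 + 1.88×212)/(17.58) = 427.8/17.58 = 24.33 mg/L.
Initial deficit D₀ = C_s − DO₀ = 11.1 − 8.688 = 2.412 mg/L.
t_c = (1/1.214) ln[(1.56/0.346)(1 − 2.412×1.214/(0.346×24.33))] = 0.8237 × ln(2.940) = 0.8884 d.
D_c = (0.346/1.56) × 24.33 × e^(−0.346×0.8884) = 0.2218 × 24.33 × 0.7354 = 3.969 mg/L.
Minimum DO = 11.1 − 3.969 = 7.131 mg/L.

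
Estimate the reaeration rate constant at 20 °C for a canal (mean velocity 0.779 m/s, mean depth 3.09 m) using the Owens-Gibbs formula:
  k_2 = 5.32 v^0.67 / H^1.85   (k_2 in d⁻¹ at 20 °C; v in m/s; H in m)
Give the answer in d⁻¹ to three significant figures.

k_2 ≈ 0.558 d⁻¹

k_2 = 5.32 × 0.779^0.67 / 3.09^1.85 = 5.32 × 0.8459 / 8.062 = 0.5582 d⁻¹.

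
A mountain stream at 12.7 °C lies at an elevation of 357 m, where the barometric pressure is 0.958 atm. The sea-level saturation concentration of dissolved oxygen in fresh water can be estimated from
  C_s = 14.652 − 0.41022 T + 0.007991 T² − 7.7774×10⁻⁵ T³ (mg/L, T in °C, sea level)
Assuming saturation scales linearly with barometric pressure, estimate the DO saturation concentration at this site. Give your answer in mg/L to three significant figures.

C_s ≈ 10.1 mg/L

At sea level: C_s = 14.652 − 0.41022×12.7 + 0.007991×12.7² − 7.7774×10⁻⁵×12.7³ = 10.57 mg/L.
Pressure correction: C_s' = 10.57 × 0.958 = 10.13 mg/L.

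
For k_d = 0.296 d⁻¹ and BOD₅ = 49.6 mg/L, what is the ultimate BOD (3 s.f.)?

BOD₅ = L₀(1 − e^(−5k_d)) ⇒ L₀ = BOD₅ / (1 − e^(−5×0.296))
= 49.6 / (1 − 0.2276) = 49.6 / 0.7724 = 64.22 mg/L.

L₀ ≈ 64.2 mg/L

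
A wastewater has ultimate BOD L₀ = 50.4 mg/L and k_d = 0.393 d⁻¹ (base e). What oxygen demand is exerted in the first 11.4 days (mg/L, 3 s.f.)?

y_t = L₀(1 − e^(−k_d t)) = 50.4 × (1 − e^(−0.393×11.4))
= 50.4 × (1 − 0.01133) = 50.4 × 0.9887 = 49.83 mg/L.

y ≈ 49.8 mg/L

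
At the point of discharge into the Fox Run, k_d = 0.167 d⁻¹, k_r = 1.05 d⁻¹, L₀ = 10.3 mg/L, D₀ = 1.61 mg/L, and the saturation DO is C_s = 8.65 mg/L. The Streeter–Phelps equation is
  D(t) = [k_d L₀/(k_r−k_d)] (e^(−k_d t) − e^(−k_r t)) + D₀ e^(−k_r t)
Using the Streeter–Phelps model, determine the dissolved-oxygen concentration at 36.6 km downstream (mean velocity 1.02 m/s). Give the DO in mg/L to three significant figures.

DO ≈ 7.05 mg/L

Travel time t = x/v = 36.6 km / (1.02 m/s) = 36600 m / 1.02 m/s = 35880 s = 0.4153 d.
k_d L₀/(k_r−k_d) = 0.167×10.3/(1.05−0.167) = 1.720/0.8830 = 1.948 mg/L.
e^(−k_d t) = e^(−0.167×0.4153) = 0.9330; e^(−k_r t) = e^(−1.05×0.4153) = 0.6466.
D = 1.948 × (0.9330 − 0.6466) + 1.61 × 0.6466 = 0.5580 + 1.041 = 1.599 mg/L.
DO = C_s − D = 8.65 − 1.599 = 7.051 mg/L.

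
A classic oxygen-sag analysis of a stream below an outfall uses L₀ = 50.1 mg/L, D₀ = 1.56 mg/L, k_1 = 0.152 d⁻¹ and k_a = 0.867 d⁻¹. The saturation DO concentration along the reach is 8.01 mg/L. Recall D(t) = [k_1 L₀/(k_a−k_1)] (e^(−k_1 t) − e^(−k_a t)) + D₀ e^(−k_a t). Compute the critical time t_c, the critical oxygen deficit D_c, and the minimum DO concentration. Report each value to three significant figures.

t_c ≈ 2.21 d; D_c ≈ 6.27 mg/L; min DO ≈ 1.74 mg/L

t_c = [1/(k_a−k_1)] ln[(k_a/k_1)(1 − D₀(k_a−k_1)/(k_1 L₀))]
= [1/(0.867−0.152)] ln[(0.867/0.152)(1 − 1.56×0.7150/(0.152×50.1))]
= (1/0.7150) ln[5.704 × 0.8535] = 1.399 × ln(4.868) = 1.399 × 1.583 = 2.214 d.
D_c = (k_1/k_a) L₀ e^(−k_1 t_c) = (0.152/0.867) × 50.1 × e^(−0.152×2.214) = 0.1753 × 50.1 × 0.7143 = 6.274 mg/L.
Minimum DO = C_s − D_c = 8.01 − 6.274 = 1.736 mg/L.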